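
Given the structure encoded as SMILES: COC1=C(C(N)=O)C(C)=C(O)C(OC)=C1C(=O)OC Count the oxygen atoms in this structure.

6

Scan the SMILES for O atoms (remember two-letter symbols like Cl and Br are single atoms).
Oxygen count: 6.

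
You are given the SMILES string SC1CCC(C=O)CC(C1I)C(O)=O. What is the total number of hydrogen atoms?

Walk through each heavy atom and fill implicit hydrogens from standard valence (C 4, N 3, O 2, S 2, halogen 1):
  atom 1: S, bond orders sum to 1 (valence 2) → 1 H
  atom 2: C, bond orders sum to 3 (valence 4) → 1 H
  atom 3: C, bond orders sum to 2 (valence 4) → 2 H
  atom 4: C, bond orders sum to 2 (valence 4) → 2 H
  atom 5: C, bond orders sum to 3 (valence 4) → 1 H
  atom 6: C, bond orders sum to 3 (valence 4) → 1 H
  atom 7: O, bond orders sum to 2 (valence 2) → 0 H
  atom 8: C, bond orders sum to 2 (valence 4) → 2 H
  atom 9: C, bond orders sum to 3 (valence 4) → 1 H
  atom 10: C, bond orders sum to 3 (valence 4) → 1 H
  atom 11: I (halogen, monovalent) → 0 H
  atom 12: C, bond orders sum to 4 (valence 4) → 0 H
  atom 13: O, bond orders sum to 1 (valence 2) → 1 H
  atom 14: O, bond orders sum to 2 (valence 2) → 0 H
Total hydrogens: 13.

13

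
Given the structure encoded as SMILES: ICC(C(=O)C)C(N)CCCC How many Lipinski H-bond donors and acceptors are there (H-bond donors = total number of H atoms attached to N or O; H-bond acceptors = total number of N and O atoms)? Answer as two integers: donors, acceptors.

Donors: find every N or O and count the H atoms it carries.
  atom 5 (O): bond orders sum to 2 → 0 H
  atom 8 (N): bond orders sum to 1 → 2 H
Lipinski HBD = 2.
Acceptors: N atoms = 1, O atoms = 1 → HBA = 2.

2, 2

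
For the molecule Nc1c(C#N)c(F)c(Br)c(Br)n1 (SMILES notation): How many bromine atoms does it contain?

2

Scan the SMILES for Br atoms (remember two-letter symbols like Cl and Br are single atoms).
Bromine count: 2.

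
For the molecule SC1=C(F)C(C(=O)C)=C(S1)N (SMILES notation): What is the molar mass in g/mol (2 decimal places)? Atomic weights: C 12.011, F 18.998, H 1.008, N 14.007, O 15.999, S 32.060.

191.24 g/mol

First, the molecular formula is C6H6FNOS2 (counting implicit H from valence).
  C: 6 × 12.011 = 72.066
  F: 1 × 18.998 = 18.998
  H: 6 × 1.008 = 6.048
  N: 1 × 14.007 = 14.007
  O: 1 × 15.999 = 15.999
  S: 2 × 32.060 = 64.120
Sum: 6×12.011 + 1×18.998 + 6×1.008 + 1×14.007 + 1×15.999 + 2×32.060 = 191.238 → 191.24 g/mol.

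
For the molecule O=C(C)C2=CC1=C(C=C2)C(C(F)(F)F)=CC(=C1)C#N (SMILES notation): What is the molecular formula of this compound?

Walk through each heavy atom and fill implicit hydrogens from standard valence (C 4, N 3, O 2, S 2, halogen 1):
  atom 1: O, bond orders sum to 2 (valence 2) → 0 H
  atom 2: C, bond orders sum to 4 (valence 4) → 0 H
  atom 3: C, bond orders sum to 1 (valence 4) → 3 H
  atom 4: C, bond orders sum to 4 (valence 4) → 0 H
  atom 5: C, bond orders sum to 3 (valence 4) → 1 H
  atom 6: C, bond orders sum to 4 (valence 4) → 0 H
  atom 7: C, bond orders sum to 4 (valence 4) → 0 H
  atom 8: C, bond orders sum to 3 (valence 4) → 1 H
  atom 9: C, bond orders sum to 3 (valence 4) → 1 H
  atom 10: C, bond orders sum to 4 (valence 4) → 0 H
  atom 11: C, bond orders sum to 4 (valence 4) → 0 H
  atom 12: F (halogen, monovalent) → 0 H
  atom 13: F (halogen, monovalent) → 0 H
  atom 14: F (halogen, monovalent) → 0 H
  atom 15: C, bond orders sum to 3 (valence 4) → 1 H
  atom 16: C, bond orders sum to 4 (valence 4) → 0 H
  atom 17: C, bond orders sum to 3 (valence 4) → 1 H
  atom 18: C, bond orders sum to 4 (valence 4) → 0 H
  atom 19: N, bond orders sum to 3 (valence 3) → 0 H
Totals → C:14, H:8, F:3, N:1, O:1.
In Hill order: C14H8F3NO.

C14H8F3NO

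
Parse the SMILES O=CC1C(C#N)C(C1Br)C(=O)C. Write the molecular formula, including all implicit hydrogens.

C8H8BrNO2

Walk through each heavy atom and fill implicit hydrogens from standard valence (C 4, N 3, O 2, S 2, halogen 1):
  atom 1: O, bond orders sum to 2 (valence 2) → 0 H
  atom 2: C, bond orders sum to 3 (valence 4) → 1 H
  atom 3: C, bond orders sum to 3 (valence 4) → 1 H
  atom 4: C, bond orders sum to 3 (valence 4) → 1 H
  atom 5: C, bond orders sum to 4 (valence 4) → 0 H
  atom 6: N, bond orders sum to 3 (valence 3) → 0 H
  atom 7: C, bond orders sum to 3 (valence 4) → 1 H
  atom 8: C, bond orders sum to 3 (valence 4) → 1 H
  atom 9: Br (halogen, monovalent) → 0 H
  atom 10: C, bond orders sum to 4 (valence 4) → 0 H
  atom 11: O, bond orders sum to 2 (valence 2) → 0 H
  atom 12: C, bond orders sum to 1 (valence 4) → 3 H
Totals → C:8, H:8, Br:1, N:1, O:2.
In Hill order: C8H8BrNO2.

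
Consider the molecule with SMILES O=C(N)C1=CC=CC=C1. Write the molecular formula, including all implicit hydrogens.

Walk through each heavy atom and fill implicit hydrogens from standard valence (C 4, N 3, O 2, S 2, halogen 1):
  atom 1: O, bond orders sum to 2 (valence 2) → 0 H
  atom 2: C, bond orders sum to 4 (valence 4) → 0 H
  atom 3: N, bond orders sum to 1 (valence 3) → 2 H
  atom 4: C, bond orders sum to 4 (valence 4) → 0 H
  atom 5: C, bond orders sum to 3 (valence 4) → 1 H
  atom 6: C, bond orders sum to 3 (valence 4) → 1 H
  atom 7: C, bond orders sum to 3 (valence 4) → 1 H
  atom 8: C, bond orders sum to 3 (valence 4) → 1 H
  atom 9: C, bond orders sum to 3 (valence 4) → 1 H
Totals → C:7, H:7, N:1, O:1.
In Hill order: C7H7NO.

C7H7NO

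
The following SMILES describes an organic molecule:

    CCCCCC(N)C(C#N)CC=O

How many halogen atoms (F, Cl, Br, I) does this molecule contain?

Scan the SMILES for the halogen motif — none present.
Groups that are present: 1 aldehyde, 1 nitrile, 1 primary amine.

0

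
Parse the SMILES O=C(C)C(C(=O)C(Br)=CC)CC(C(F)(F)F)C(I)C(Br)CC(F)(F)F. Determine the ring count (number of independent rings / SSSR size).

In SMILES, each pair of matching ring-closure digits denotes one ring-closing bond; the number of such bonds equals the number of independent rings.
Ring-closure bonds here: 0.

0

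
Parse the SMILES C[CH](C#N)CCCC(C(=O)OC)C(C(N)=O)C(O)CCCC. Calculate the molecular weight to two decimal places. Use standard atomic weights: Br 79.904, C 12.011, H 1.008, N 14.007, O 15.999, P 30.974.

312.41 g/mol

First, the molecular formula is C16H28N2O4 (counting implicit H from valence).
  C: 16 × 12.011 = 192.176
  H: 28 × 1.008 = 28.224
  N: 2 × 14.007 = 28.014
  O: 4 × 15.999 = 63.996
Sum: 16×12.011 + 28×1.008 + 2×14.007 + 4×15.999 = 312.410 → 312.41 g/mol.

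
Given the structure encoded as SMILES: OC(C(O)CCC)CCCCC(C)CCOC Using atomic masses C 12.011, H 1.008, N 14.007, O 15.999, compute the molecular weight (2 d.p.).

246.39 g/mol

First, the molecular formula is C14H30O3 (counting implicit H from valence).
  C: 14 × 12.011 = 168.154
  H: 30 × 1.008 = 30.240
  O: 3 × 15.999 = 47.997
Sum: 14×12.011 + 30×1.008 + 3×15.999 = 246.391 → 246.39 g/mol.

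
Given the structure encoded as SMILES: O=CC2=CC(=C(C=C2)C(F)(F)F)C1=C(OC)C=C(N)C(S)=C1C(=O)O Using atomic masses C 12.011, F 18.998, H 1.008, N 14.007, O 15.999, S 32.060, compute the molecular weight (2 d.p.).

371.33 g/mol

First, the molecular formula is C16H12F3NO4S (counting implicit H from valence).
  C: 16 × 12.011 = 192.176
  F: 3 × 18.998 = 56.994
  H: 12 × 1.008 = 12.096
  N: 1 × 14.007 = 14.007
  O: 4 × 15.999 = 63.996
  S: 1 × 32.060 = 32.060
Sum: 16×12.011 + 3×18.998 + 12×1.008 + 1×14.007 + 4×15.999 + 1×32.060 = 371.329 → 371.33 g/mol.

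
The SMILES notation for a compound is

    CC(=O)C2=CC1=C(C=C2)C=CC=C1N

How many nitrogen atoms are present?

1

Scan the SMILES for N atoms (remember two-letter symbols like Cl and Br are single atoms).
Nitrogen count: 1.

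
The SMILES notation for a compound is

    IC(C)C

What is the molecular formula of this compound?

Walk through each heavy atom and fill implicit hydrogens from standard valence (C 4, N 3, O 2, S 2, halogen 1):
  atom 1: I (halogen, monovalent) → 0 H
  atom 2: C, bond orders sum to 3 (valence 4) → 1 H
  atom 3: C, bond orders sum to 1 (valence 4) → 3 H
  atom 4: C, bond orders sum to 1 (valence 4) → 3 H
Totals → C:3, H:7, I:1.

C3H7I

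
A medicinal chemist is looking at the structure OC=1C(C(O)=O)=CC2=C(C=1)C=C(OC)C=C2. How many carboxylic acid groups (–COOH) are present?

1

The carboxylic acid motif appears at heavy-atom position 4 in the SMILES.
Other groups present: 1 ether, 1 hydroxyl.
Carboxylic acid count: 1.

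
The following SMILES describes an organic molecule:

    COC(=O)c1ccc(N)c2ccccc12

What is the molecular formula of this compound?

Walk through each heavy atom and fill implicit hydrogens from standard valence (C 4, N 3, O 2, S 2, halogen 1); for lowercase aromatic atoms, an aromatic c carries 1 H when it has two neighbours and 0 H with three, and aromatic n carries 0 H:
  atom 1: C, bond orders sum to 1 (valence 4) → 3 H
  atom 2: O, bond orders sum to 2 (valence 2) → 0 H
  atom 3: C, bond orders sum to 4 (valence 4) → 0 H
  atom 4: O, bond orders sum to 2 (valence 2) → 0 H
  atom 5: aromatic c, 3 neighbours → 0 H
  atom 6: aromatic c, 2 neighbours → 1 H
  atom 7: aromatic c, 2 neighbours → 1 H
  atom 8: aromatic c, 3 neighbours → 0 H
  atom 9: N, bond orders sum to 1 (valence 3) → 2 H
  atom 10: aromatic c, 3 neighbours → 0 H
  atom 11: aromatic c, 2 neighbours → 1 H
  atom 12: aromatic c, 2 neighbours → 1 H
  atom 13: aromatic c, 2 neighbours → 1 H
  atom 14: aromatic c, 2 neighbours → 1 H
  atom 15: aromatic c, 3 neighbours → 0 H
Totals → C:12, H:11, N:1, O:2.

C12H11NO2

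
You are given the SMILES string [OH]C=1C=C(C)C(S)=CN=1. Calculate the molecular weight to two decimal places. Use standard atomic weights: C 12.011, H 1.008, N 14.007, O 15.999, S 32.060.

141.19 g/mol

First, the molecular formula is C6H7NOS (counting implicit H from valence).
  C: 6 × 12.011 = 72.066
  H: 7 × 1.008 = 7.056
  N: 1 × 14.007 = 14.007
  O: 1 × 15.999 = 15.999
  S: 1 × 32.060 = 32.060
Sum: 6×12.011 + 7×1.008 + 1×14.007 + 1×15.999 + 1×32.060 = 141.188 → 141.19 g/mol.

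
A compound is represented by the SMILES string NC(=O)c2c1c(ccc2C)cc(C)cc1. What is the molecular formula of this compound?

Walk through each heavy atom and fill implicit hydrogens from standard valence (C 4, N 3, O 2, S 2, halogen 1); for lowercase aromatic atoms, an aromatic c carries 1 H when it has two neighbours and 0 H with three, and aromatic n carries 0 H:
  atom 1: N, bond orders sum to 1 (valence 3) → 2 H
  atom 2: C, bond orders sum to 4 (valence 4) → 0 H
  atom 3: O, bond orders sum to 2 (valence 2) → 0 H
  atom 4: aromatic c, 3 neighbours → 0 H
  atom 5: aromatic c, 3 neighbours → 0 H
  atom 6: aromatic c, 3 neighbours → 0 H
  atom 7: aromatic c, 2 neighbours → 1 H
  atom 8: aromatic c, 2 neighbours → 1 H
  atom 9: aromatic c, 3 neighbours → 0 H
  atom 10: C, bond orders sum to 1 (valence 4) → 3 H
  atom 11: aromatic c, 2 neighbours → 1 H
  atom 12: aromatic c, 3 neighbours → 0 H
  atom 13: C, bond orders sum to 1 (valence 4) → 3 H
  atom 14: aromatic c, 2 neighbours → 1 H
  atom 15: aromatic c, 2 neighbours → 1 H
Totals → C:13, H:13, N:1, O:1.

C13H13NO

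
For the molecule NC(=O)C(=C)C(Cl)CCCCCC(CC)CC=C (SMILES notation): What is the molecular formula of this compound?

C15H26ClNO

Walk through each heavy atom and fill implicit hydrogens from standard valence (C 4, N 3, O 2, S 2, halogen 1):
  atom 1: N, bond orders sum to 1 (valence 3) → 2 H
  atom 2: C, bond orders sum to 4 (valence 4) → 0 H
  atom 3: O, bond orders sum to 2 (valence 2) → 0 H
  atom 4: C, bond orders sum to 4 (valence 4) → 0 H
  atom 5: C, bond orders sum to 2 (valence 4) → 2 H
  atom 6: C, bond orders sum to 3 (valence 4) → 1 H
  atom 7: Cl (halogen, monovalent) → 0 H
  atom 8: C, bond orders sum to 2 (valence 4) → 2 H
  atom 9: C, bond orders sum to 2 (valence 4) → 2 H
  atom 10: C, bond orders sum to 2 (valence 4) → 2 H
  atom 11: C, bond orders sum to 2 (valence 4) → 2 H
  atom 12: C, bond orders sum to 2 (valence 4) → 2 H
  atom 13: C, bond orders sum to 3 (valence 4) → 1 H
  atom 14: C, bond orders sum to 2 (valence 4) → 2 H
  atom 15: C, bond orders sum to 1 (valence 4) → 3 H
  atom 16: C, bond orders sum to 2 (valence 4) → 2 H
  atom 17: C, bond orders sum to 3 (valence 4) → 1 H
  atom 18: C, bond orders sum to 2 (valence 4) → 2 H
Totals → C:15, H:26, Cl:1, N:1, O:1.
In Hill order: C15H26ClNO.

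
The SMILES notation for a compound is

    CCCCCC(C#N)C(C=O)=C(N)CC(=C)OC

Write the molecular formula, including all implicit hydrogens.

Walk through each heavy atom and fill implicit hydrogens from standard valence (C 4, N 3, O 2, S 2, halogen 1):
  atom 1: C, bond orders sum to 1 (valence 4) → 3 H
  atom 2: C, bond orders sum to 2 (valence 4) → 2 H
  atom 3: C, bond orders sum to 2 (valence 4) → 2 H
  atom 4: C, bond orders sum to 2 (valence 4) → 2 H
  atom 5: C, bond orders sum to 2 (valence 4) → 2 H
  atom 6: C, bond orders sum to 3 (valence 4) → 1 H
  atom 7: C, bond orders sum to 4 (valence 4) → 0 H
  atom 8: N, bond orders sum to 3 (valence 3) → 0 H
  atom 9: C, bond orders sum to 4 (valence 4) → 0 H
  atom 10: C, bond orders sum to 3 (valence 4) → 1 H
  atom 11: O, bond orders sum to 2 (valence 2) → 0 H
  atom 12: C, bond orders sum to 4 (valence 4) → 0 H
  atom 13: N, bond orders sum to 1 (valence 3) → 2 H
  atom 14: C, bond orders sum to 2 (valence 4) → 2 H
  atom 15: C, bond orders sum to 4 (valence 4) → 0 H
  atom 16: C, bond orders sum to 2 (valence 4) → 2 H
  atom 17: O, bond orders sum to 2 (valence 2) → 0 H
  atom 18: C, bond orders sum to 1 (valence 4) → 3 H
Totals → C:14, H:22, N:2, O:2.
In Hill order: C14H22N2O2.

C14H22N2O2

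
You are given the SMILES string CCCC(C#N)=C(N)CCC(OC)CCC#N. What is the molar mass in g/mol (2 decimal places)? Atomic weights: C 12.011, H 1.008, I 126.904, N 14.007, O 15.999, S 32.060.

First, the molecular formula is C13H21N3O (counting implicit H from valence).
  C: 13 × 12.011 = 156.143
  H: 21 × 1.008 = 21.168
  N: 3 × 14.007 = 42.021
  O: 1 × 15.999 = 15.999
Sum: 13×12.011 + 21×1.008 + 3×14.007 + 1×15.999 = 235.331 → 235.33 g/mol.

235.33 g/mol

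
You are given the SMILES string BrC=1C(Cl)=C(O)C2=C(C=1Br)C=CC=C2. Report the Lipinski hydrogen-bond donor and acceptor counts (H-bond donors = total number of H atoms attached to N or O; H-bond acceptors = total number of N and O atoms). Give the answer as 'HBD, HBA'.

1, 1

Donors: find every N or O and count the H atoms it carries.
  atom 6 (O): bond orders sum to 1 → 1 H
Lipinski HBD = 1.
Acceptors: N atoms = 0, O atoms = 1 → HBA = 1.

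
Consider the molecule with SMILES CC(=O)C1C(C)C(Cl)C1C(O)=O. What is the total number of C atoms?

8

Count every carbon token in the SMILES (each C, including those in ring-closure positions and inside branches).
Carbon count: 8.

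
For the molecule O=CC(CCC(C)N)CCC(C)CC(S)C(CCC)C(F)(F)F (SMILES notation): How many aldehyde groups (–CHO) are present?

1

The aldehyde motif appears at heavy-atom position 2 in the SMILES.
Other groups present: 1 primary amine, 1 thiol.
Aldehyde count: 1.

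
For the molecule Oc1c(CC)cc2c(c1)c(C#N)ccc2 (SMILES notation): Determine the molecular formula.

Walk through each heavy atom and fill implicit hydrogens from standard valence (C 4, N 3, O 2, S 2, halogen 1); for lowercase aromatic atoms, an aromatic c carries 1 H when it has two neighbours and 0 H with three, and aromatic n carries 0 H:
  atom 1: O, bond orders sum to 1 (valence 2) → 1 H
  atom 2: aromatic c, 3 neighbours → 0 H
  atom 3: aromatic c, 3 neighbours → 0 H
  atom 4: C, bond orders sum to 2 (valence 4) → 2 H
  atom 5: C, bond orders sum to 1 (valence 4) → 3 H
  atom 6: aromatic c, 2 neighbours → 1 H
  atom 7: aromatic c, 3 neighbours → 0 H
  atom 8: aromatic c, 3 neighbours → 0 H
  atom 9: aromatic c, 2 neighbours → 1 H
  atom 10: aromatic c, 3 neighbours → 0 H
  atom 11: C, bond orders sum to 4 (valence 4) → 0 H
  atom 12: N, bond orders sum to 3 (valence 3) → 0 H
  atom 13: aromatic c, 2 neighbours → 1 H
  atom 14: aromatic c, 2 neighbours → 1 H
  atom 15: aromatic c, 2 neighbours → 1 H
Totals → C:13, H:11, N:1, O:1.

C13H11NO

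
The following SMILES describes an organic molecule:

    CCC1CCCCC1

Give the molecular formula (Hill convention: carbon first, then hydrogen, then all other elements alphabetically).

Walk through each heavy atom and fill implicit hydrogens from standard valence (C 4, N 3, O 2, S 2, halogen 1):
  atom 1: C, bond orders sum to 1 (valence 4) → 3 H
  atom 2: C, bond orders sum to 2 (valence 4) → 2 H
  atom 3: C, bond orders sum to 3 (valence 4) → 1 H
  atom 4: C, bond orders sum to 2 (valence 4) → 2 H
  atom 5: C, bond orders sum to 2 (valence 4) → 2 H
  atom 6: C, bond orders sum to 2 (valence 4) → 2 H
  atom 7: C, bond orders sum to 2 (valence 4) → 2 H
  atom 8: C, bond orders sum to 2 (valence 4) → 2 H
Totals → C:8, H:16.

C8H16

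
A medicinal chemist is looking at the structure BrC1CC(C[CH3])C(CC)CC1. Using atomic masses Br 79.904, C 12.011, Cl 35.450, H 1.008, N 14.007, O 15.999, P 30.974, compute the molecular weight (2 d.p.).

219.17 g/mol

First, the molecular formula is C10H19Br (counting implicit H from valence).
  Br: 1 × 79.904 = 79.904
  C: 10 × 12.011 = 120.110
  H: 19 × 1.008 = 19.152
Sum: 1×79.904 + 10×12.011 + 19×1.008 = 219.166 → 219.17 g/mol.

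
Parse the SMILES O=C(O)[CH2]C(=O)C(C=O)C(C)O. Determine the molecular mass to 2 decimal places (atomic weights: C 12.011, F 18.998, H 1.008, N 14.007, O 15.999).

174.15 g/mol

First, the molecular formula is C7H10O5 (counting implicit H from valence).
  C: 7 × 12.011 = 84.077
  H: 10 × 1.008 = 10.080
  O: 5 × 15.999 = 79.995
Sum: 7×12.011 + 10×1.008 + 5×15.999 = 174.152 → 174.15 g/mol.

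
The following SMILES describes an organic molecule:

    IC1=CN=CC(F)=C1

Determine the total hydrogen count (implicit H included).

3

Walk through each heavy atom and fill implicit hydrogens from standard valence (C 4, N 3, O 2, S 2, halogen 1):
  atom 1: I (halogen, monovalent) → 0 H
  atom 2: C, bond orders sum to 4 (valence 4) → 0 H
  atom 3: C, bond orders sum to 3 (valence 4) → 1 H
  atom 4: N, bond orders sum to 3 (valence 3) → 0 H
  atom 5: C, bond orders sum to 3 (valence 4) → 1 H
  atom 6: C, bond orders sum to 4 (valence 4) → 0 H
  atom 7: F (halogen, monovalent) → 0 H
  atom 8: C, bond orders sum to 3 (valence 4) → 1 H
Total hydrogens: 3.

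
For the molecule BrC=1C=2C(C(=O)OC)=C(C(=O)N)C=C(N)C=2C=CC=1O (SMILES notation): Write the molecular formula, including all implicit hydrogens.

C13H11BrN2O4

Walk through each heavy atom and fill implicit hydrogens from standard valence (C 4, N 3, O 2, S 2, halogen 1):
  atom 1: Br (halogen, monovalent) → 0 H
  atom 2: C, bond orders sum to 4 (valence 4) → 0 H
  atom 3: C, bond orders sum to 4 (valence 4) → 0 H
  atom 4: C, bond orders sum to 4 (valence 4) → 0 H
  atom 5: C, bond orders sum to 4 (valence 4) → 0 H
  atom 6: O, bond orders sum to 2 (valence 2) → 0 H
  atom 7: O, bond orders sum to 2 (valence 2) → 0 H
  atom 8: C, bond orders sum to 1 (valence 4) → 3 H
  atom 9: C, bond orders sum to 4 (valence 4) → 0 H
  atom 10: C, bond orders sum to 4 (valence 4) → 0 H
  atom 11: O, bond orders sum to 2 (valence 2) → 0 H
  atom 12: N, bond orders sum to 1 (valence 3) → 2 H
  atom 13: C, bond orders sum to 3 (valence 4) → 1 H
  atom 14: C, bond orders sum to 4 (valence 4) → 0 H
  atom 15: N, bond orders sum to 1 (valence 3) → 2 H
  atom 16: C, bond orders sum to 4 (valence 4) → 0 H
  atom 17: C, bond orders sum to 3 (valence 4) → 1 H
  atom 18: C, bond orders sum to 3 (valence 4) → 1 H
  atom 19: C, bond orders sum to 4 (valence 4) → 0 H
  atom 20: O, bond orders sum to 1 (valence 2) → 1 H
Totals → C:13, H:11, Br:1, N:2, O:4.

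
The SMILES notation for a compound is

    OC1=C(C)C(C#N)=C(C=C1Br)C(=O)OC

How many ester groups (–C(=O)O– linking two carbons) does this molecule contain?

1

The ester motif appears at heavy-atom position 12 in the SMILES.
Other groups present: 1 hydroxyl, 1 nitrile.
Ester count: 1.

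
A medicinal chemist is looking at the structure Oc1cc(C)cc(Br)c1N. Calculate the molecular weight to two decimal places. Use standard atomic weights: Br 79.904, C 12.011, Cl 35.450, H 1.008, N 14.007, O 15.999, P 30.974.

First, the molecular formula is C7H8BrNO (counting implicit H from valence).
  Br: 1 × 79.904 = 79.904
  C: 7 × 12.011 = 84.077
  H: 8 × 1.008 = 8.064
  N: 1 × 14.007 = 14.007
  O: 1 × 15.999 = 15.999
Sum: 1×79.904 + 7×12.011 + 8×1.008 + 1×14.007 + 1×15.999 = 202.051 → 202.05 g/mol.

202.05 g/mol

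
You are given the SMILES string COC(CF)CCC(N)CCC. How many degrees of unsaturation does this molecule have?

0

Molecular formula: C9H20FNO.
DoU = (2C + 2 + N − H − X) / 2, where X is the halogen count and O/S are ignored.
    = (2·9 + 2 + 1 − 20 − 1) / 2 = 0 / 2 = 0.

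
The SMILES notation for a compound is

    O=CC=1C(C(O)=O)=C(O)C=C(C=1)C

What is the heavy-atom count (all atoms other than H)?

Every atom symbol written in the SMILES (organic subset) is one heavy atom; implicit H are not written.
Heavy atoms by element → C:9, O:4.
Total: 13.

13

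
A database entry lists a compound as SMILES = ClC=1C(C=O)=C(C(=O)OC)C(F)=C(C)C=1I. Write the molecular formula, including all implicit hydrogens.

Walk through each heavy atom and fill implicit hydrogens from standard valence (C 4, N 3, O 2, S 2, halogen 1):
  atom 1: Cl (halogen, monovalent) → 0 H
  atom 2: C, bond orders sum to 4 (valence 4) → 0 H
  atom 3: C, bond orders sum to 4 (valence 4) → 0 H
  atom 4: C, bond orders sum to 3 (valence 4) → 1 H
  atom 5: O, bond orders sum to 2 (valence 2) → 0 H
  atom 6: C, bond orders sum to 4 (valence 4) → 0 H
  atom 7: C, bond orders sum to 4 (valence 4) → 0 H
  atom 8: O, bond orders sum to 2 (valence 2) → 0 H
  atom 9: O, bond orders sum to 2 (valence 2) → 0 H
  atom 10: C, bond orders sum to 1 (valence 4) → 3 H
  atom 11: C, bond orders sum to 4 (valence 4) → 0 H
  atom 12: F (halogen, monovalent) → 0 H
  atom 13: C, bond orders sum to 4 (valence 4) → 0 H
  atom 14: C, bond orders sum to 1 (valence 4) → 3 H
  atom 15: C, bond orders sum to 4 (valence 4) → 0 H
  atom 16: I (halogen, monovalent) → 0 H
Totals → C:10, H:7, Cl:1, F:1, I:1, O:3.

C10H7ClFIO3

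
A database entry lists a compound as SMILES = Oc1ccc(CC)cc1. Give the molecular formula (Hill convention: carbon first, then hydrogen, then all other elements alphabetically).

C8H10O

Walk through each heavy atom and fill implicit hydrogens from standard valence (C 4, N 3, O 2, S 2, halogen 1); for lowercase aromatic atoms, an aromatic c carries 1 H when it has two neighbours and 0 H with three, and aromatic n carries 0 H:
  atom 1: O, bond orders sum to 1 (valence 2) → 1 H
  atom 2: aromatic c, 3 neighbours → 0 H
  atom 3: aromatic c, 2 neighbours → 1 H
  atom 4: aromatic c, 2 neighbours → 1 H
  atom 5: aromatic c, 3 neighbours → 0 H
  atom 6: C, bond orders sum to 2 (valence 4) → 2 H
  atom 7: C, bond orders sum to 1 (valence 4) → 3 H
  atom 8: aromatic c, 2 neighbours → 1 H
  atom 9: aromatic c, 2 neighbours → 1 H
Totals → C:8, H:10, O:1.
In Hill order: C8H10O.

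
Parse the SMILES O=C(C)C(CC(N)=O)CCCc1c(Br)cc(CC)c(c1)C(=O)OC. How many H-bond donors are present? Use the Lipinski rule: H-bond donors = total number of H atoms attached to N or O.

2

Donors: find every N or O and count the H atoms it carries.
  atom 1 (O): bond orders sum to 2 → 0 H
  atom 7 (N): bond orders sum to 1 → 2 H
  atom 8 (O): bond orders sum to 2 → 0 H
  atom 22 (O): bond orders sum to 2 → 0 H
  atom 23 (O): bond orders sum to 2 → 0 H
Lipinski HBD = 2.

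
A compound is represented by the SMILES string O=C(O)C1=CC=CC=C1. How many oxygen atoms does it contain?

Scan the SMILES for O atoms (remember two-letter symbols like Cl and Br are single atoms).
Oxygen count: 2.

2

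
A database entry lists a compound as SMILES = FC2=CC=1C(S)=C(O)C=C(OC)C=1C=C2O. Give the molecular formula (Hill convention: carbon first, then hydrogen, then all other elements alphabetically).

Walk through each heavy atom and fill implicit hydrogens from standard valence (C 4, N 3, O 2, S 2, halogen 1):
  atom 1: F (halogen, monovalent) → 0 H
  atom 2: C, bond orders sum to 4 (valence 4) → 0 H
  atom 3: C, bond orders sum to 3 (valence 4) → 1 H
  atom 4: C, bond orders sum to 4 (valence 4) → 0 H
  atom 5: C, bond orders sum to 4 (valence 4) → 0 H
  atom 6: S, bond orders sum to 1 (valence 2) → 1 H
  atom 7: C, bond orders sum to 4 (valence 4) → 0 H
  atom 8: O, bond orders sum to 1 (valence 2) → 1 H
  atom 9: C, bond orders sum to 3 (valence 4) → 1 H
  atom 10: C, bond orders sum to 4 (valence 4) → 0 H
  atom 11: O, bond orders sum to 2 (valence 2) → 0 H
  atom 12: C, bond orders sum to 1 (valence 4) → 3 H
  atom 13: C, bond orders sum to 4 (valence 4) → 0 H
  atom 14: C, bond orders sum to 3 (valence 4) → 1 H
  atom 15: C, bond orders sum to 4 (valence 4) → 0 H
  atom 16: O, bond orders sum to 1 (valence 2) → 1 H
Totals → C:11, H:9, F:1, O:3, S:1.
In Hill order: C11H9FO3S.

C11H9FO3S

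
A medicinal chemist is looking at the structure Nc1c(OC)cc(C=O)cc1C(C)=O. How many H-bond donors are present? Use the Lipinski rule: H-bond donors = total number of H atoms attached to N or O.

Donors: find every N or O and count the H atoms it carries.
  atom 1 (N): bond orders sum to 1 → 2 H
  atom 4 (O): bond orders sum to 2 → 0 H
  atom 9 (O): bond orders sum to 2 → 0 H
  atom 14 (O): bond orders sum to 2 → 0 H
Lipinski HBD = 2.

2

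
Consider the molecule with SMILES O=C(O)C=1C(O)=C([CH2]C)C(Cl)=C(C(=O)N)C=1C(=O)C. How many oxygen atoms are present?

Scan the SMILES for O atoms (remember two-letter symbols like Cl and Br are single atoms).
Oxygen count: 5.

5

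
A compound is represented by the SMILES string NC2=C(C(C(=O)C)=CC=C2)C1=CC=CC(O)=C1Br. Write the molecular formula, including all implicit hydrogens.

Walk through each heavy atom and fill implicit hydrogens from standard valence (C 4, N 3, O 2, S 2, halogen 1):
  atom 1: N, bond orders sum to 1 (valence 3) → 2 H
  atom 2: C, bond orders sum to 4 (valence 4) → 0 H
  atom 3: C, bond orders sum to 4 (valence 4) → 0 H
  atom 4: C, bond orders sum to 4 (valence 4) → 0 H
  atom 5: C, bond orders sum to 4 (valence 4) → 0 H
  atom 6: O, bond orders sum to 2 (valence 2) → 0 H
  atom 7: C, bond orders sum to 1 (valence 4) → 3 H
  atom 8: C, bond orders sum to 3 (valence 4) → 1 H
  atom 9: C, bond orders sum to 3 (valence 4) → 1 H
  atom 10: C, bond orders sum to 3 (valence 4) → 1 H
  atom 11: C, bond orders sum to 4 (valence 4) → 0 H
  atom 12: C, bond orders sum to 3 (valence 4) → 1 H
  atom 13: C, bond orders sum to 3 (valence 4) → 1 H
  atom 14: C, bond orders sum to 3 (valence 4) → 1 H
  atom 15: C, bond orders sum to 4 (valence 4) → 0 H
  atom 16: O, bond orders sum to 1 (valence 2) → 1 H
  atom 17: C, bond orders sum to 4 (valence 4) → 0 H
  atom 18: Br (halogen, monovalent) → 0 H
Totals → C:14, H:12, Br:1, N:1, O:2.
In Hill order: C14H12BrNO2.

C14H12BrNO2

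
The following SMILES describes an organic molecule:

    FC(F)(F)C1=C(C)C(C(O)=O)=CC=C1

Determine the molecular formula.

Walk through each heavy atom and fill implicit hydrogens from standard valence (C 4, N 3, O 2, S 2, halogen 1):
  atom 1: F (halogen, monovalent) → 0 H
  atom 2: C, bond orders sum to 4 (valence 4) → 0 H
  atom 3: F (halogen, monovalent) → 0 H
  atom 4: F (halogen, monovalent) → 0 H
  atom 5: C, bond orders sum to 4 (valence 4) → 0 H
  atom 6: C, bond orders sum to 4 (valence 4) → 0 H
  atom 7: C, bond orders sum to 1 (valence 4) → 3 H
  atom 8: C, bond orders sum to 4 (valence 4) → 0 H
  atom 9: C, bond orders sum to 4 (valence 4) → 0 H
  atom 10: O, bond orders sum to 1 (valence 2) → 1 H
  atom 11: O, bond orders sum to 2 (valence 2) → 0 H
  atom 12: C, bond orders sum to 3 (valence 4) → 1 H
  atom 13: C, bond orders sum to 3 (valence 4) → 1 H
  atom 14: C, bond orders sum to 3 (valence 4) → 1 H
Totals → C:9, H:7, F:3, O:2.
In Hill order: C9H7F3O2.

C9H7F3O2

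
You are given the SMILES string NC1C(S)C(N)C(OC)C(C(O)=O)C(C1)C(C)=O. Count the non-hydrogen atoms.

Every atom symbol written in the SMILES (organic subset) is one heavy atom; implicit H are not written.
Heavy atoms by element → C:11, N:2, O:4, S:1.
Total: 18.

18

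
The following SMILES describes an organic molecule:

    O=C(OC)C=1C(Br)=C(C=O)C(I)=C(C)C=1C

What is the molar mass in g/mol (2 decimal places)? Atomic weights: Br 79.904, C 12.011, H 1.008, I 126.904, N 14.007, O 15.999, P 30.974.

First, the molecular formula is C11H10BrIO3 (counting implicit H from valence).
  Br: 1 × 79.904 = 79.904
  C: 11 × 12.011 = 132.121
  H: 10 × 1.008 = 10.080
  I: 1 × 126.904 = 126.904
  O: 3 × 15.999 = 47.997
Sum: 1×79.904 + 11×12.011 + 10×1.008 + 1×126.904 + 3×15.999 = 397.006 → 397.01 g/mol.

397.01 g/mol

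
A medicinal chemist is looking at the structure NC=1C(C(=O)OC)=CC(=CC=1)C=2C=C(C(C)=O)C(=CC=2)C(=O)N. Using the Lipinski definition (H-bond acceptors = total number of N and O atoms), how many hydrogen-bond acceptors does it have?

N atoms: 2; O atoms: 4.
Lipinski HBA = 2 + 4 = 6.

6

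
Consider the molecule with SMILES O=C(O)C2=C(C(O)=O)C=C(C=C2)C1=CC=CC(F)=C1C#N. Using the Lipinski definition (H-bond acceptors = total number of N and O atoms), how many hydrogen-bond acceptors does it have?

N atoms: 1; O atoms: 4.
Lipinski HBA = 1 + 4 = 5.

5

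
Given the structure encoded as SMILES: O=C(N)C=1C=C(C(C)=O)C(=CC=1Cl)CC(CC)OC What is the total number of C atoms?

Count every carbon token in the SMILES (each C, including those in ring-closure positions and inside branches).
Carbon count: 14.

14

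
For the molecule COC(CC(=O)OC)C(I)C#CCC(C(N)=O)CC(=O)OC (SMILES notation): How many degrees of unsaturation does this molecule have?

5

Degree of unsaturation = (number of rings) + (number of π bonds).
Ring closures in the SMILES: 0.
π bonds: 3 double bonds (each 1 DoU), 1 triple bond (each 2 DoU) → 5 DoU from unsaturation.
Total DoU = 0 + 5 = 5.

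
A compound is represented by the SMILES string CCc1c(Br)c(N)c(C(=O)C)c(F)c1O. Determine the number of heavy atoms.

Every atom symbol written in the SMILES (organic subset) is one heavy atom; implicit H are not written.
Heavy atoms by element → Br:1, C:10, F:1, N:1, O:2.
Total: 15.

15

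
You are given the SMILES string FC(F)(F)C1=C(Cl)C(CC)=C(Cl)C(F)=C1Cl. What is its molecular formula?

Walk through each heavy atom and fill implicit hydrogens from standard valence (C 4, N 3, O 2, S 2, halogen 1):
  atom 1: F (halogen, monovalent) → 0 H
  atom 2: C, bond orders sum to 4 (valence 4) → 0 H
  atom 3: F (halogen, monovalent) → 0 H
  atom 4: F (halogen, monovalent) → 0 H
  atom 5: C, bond orders sum to 4 (valence 4) → 0 H
  atom 6: C, bond orders sum to 4 (valence 4) → 0 H
  atom 7: Cl (halogen, monovalent) → 0 H
  atom 8: C, bond orders sum to 4 (valence 4) → 0 H
  atom 9: C, bond orders sum to 2 (valence 4) → 2 H
  atom 10: C, bond orders sum to 1 (valence 4) → 3 H
  atom 11: C, bond orders sum to 4 (valence 4) → 0 H
  atom 12: Cl (halogen, monovalent) → 0 H
  atom 13: C, bond orders sum to 4 (valence 4) → 0 H
  atom 14: F (halogen, monovalent) → 0 H
  atom 15: C, bond orders sum to 4 (valence 4) → 0 H
  atom 16: Cl (halogen, monovalent) → 0 H
Totals → C:9, H:5, Cl:3, F:4.
In Hill order: C9H5Cl3F4.

C9H5Cl3F4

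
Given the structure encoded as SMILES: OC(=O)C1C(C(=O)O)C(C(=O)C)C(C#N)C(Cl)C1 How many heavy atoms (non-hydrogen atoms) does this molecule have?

18

Every atom symbol written in the SMILES (organic subset) is one heavy atom; implicit H are not written.
Heavy atoms by element → C:11, Cl:1, N:1, O:5.
Total: 18.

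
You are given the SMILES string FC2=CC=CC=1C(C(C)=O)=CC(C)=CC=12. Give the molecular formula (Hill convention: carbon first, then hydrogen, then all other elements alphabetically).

Walk through each heavy atom and fill implicit hydrogens from standard valence (C 4, N 3, O 2, S 2, halogen 1):
  atom 1: F (halogen, monovalent) → 0 H
  atom 2: C, bond orders sum to 4 (valence 4) → 0 H
  atom 3: C, bond orders sum to 3 (valence 4) → 1 H
  atom 4: C, bond orders sum to 3 (valence 4) → 1 H
  atom 5: C, bond orders sum to 3 (valence 4) → 1 H
  atom 6: C, bond orders sum to 4 (valence 4) → 0 H
  atom 7: C, bond orders sum to 4 (valence 4) → 0 H
  atom 8: C, bond orders sum to 4 (valence 4) → 0 H
  atom 9: C, bond orders sum to 1 (valence 4) → 3 H
  atom 10: O, bond orders sum to 2 (valence 2) → 0 H
  atom 11: C, bond orders sum to 3 (valence 4) → 1 H
  atom 12: C, bond orders sum to 4 (valence 4) → 0 H
  atom 13: C, bond orders sum to 1 (valence 4) → 3 H
  atom 14: C, bond orders sum to 3 (valence 4) → 1 H
  atom 15: C, bond orders sum to 4 (valence 4) → 0 H
Totals → C:13, H:11, F:1, O:1.

C13H11FO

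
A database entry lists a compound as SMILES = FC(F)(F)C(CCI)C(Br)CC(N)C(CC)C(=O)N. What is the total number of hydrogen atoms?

19

Walk through each heavy atom and fill implicit hydrogens from standard valence (C 4, N 3, O 2, S 2, halogen 1):
  atom 1: F (halogen, monovalent) → 0 H
  atom 2: C, bond orders sum to 4 (valence 4) → 0 H
  atom 3: F (halogen, monovalent) → 0 H
  atom 4: F (halogen, monovalent) → 0 H
  atom 5: C, bond orders sum to 3 (valence 4) → 1 H
  atom 6: C, bond orders sum to 2 (valence 4) → 2 H
  atom 7: C, bond orders sum to 2 (valence 4) → 2 H
  atom 8: I (halogen, monovalent) → 0 H
  atom 9: C, bond orders sum to 3 (valence 4) → 1 H
  atom 10: Br (halogen, monovalent) → 0 H
  atom 11: C, bond orders sum to 2 (valence 4) → 2 H
  atom 12: C, bond orders sum to 3 (valence 4) → 1 H
  atom 13: N, bond orders sum to 1 (valence 3) → 2 H
  atom 14: C, bond orders sum to 3 (valence 4) → 1 H
  atom 15: C, bond orders sum to 2 (valence 4) → 2 H
  atom 16: C, bond orders sum to 1 (valence 4) → 3 H
  atom 17: C, bond orders sum to 4 (valence 4) → 0 H
  atom 18: O, bond orders sum to 2 (valence 2) → 0 H
  atom 19: N, bond orders sum to 1 (valence 3) → 2 H
Total hydrogens: 19.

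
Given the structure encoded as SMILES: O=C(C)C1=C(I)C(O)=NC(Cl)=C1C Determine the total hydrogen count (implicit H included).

Walk through each heavy atom and fill implicit hydrogens from standard valence (C 4, N 3, O 2, S 2, halogen 1):
  atom 1: O, bond orders sum to 2 (valence 2) → 0 H
  atom 2: C, bond orders sum to 4 (valence 4) → 0 H
  atom 3: C, bond orders sum to 1 (valence 4) → 3 H
  atom 4: C, bond orders sum to 4 (valence 4) → 0 H
  atom 5: C, bond orders sum to 4 (valence 4) → 0 H
  atom 6: I (halogen, monovalent) → 0 H
  atom 7: C, bond orders sum to 4 (valence 4) → 0 H
  atom 8: O, bond orders sum to 1 (valence 2) → 1 H
  atom 9: N, bond orders sum to 3 (valence 3) → 0 H
  atom 10: C, bond orders sum to 4 (valence 4) → 0 H
  atom 11: Cl (halogen, monovalent) → 0 H
  atom 12: C, bond orders sum to 4 (valence 4) → 0 H
  atom 13: C, bond orders sum to 1 (valence 4) → 3 H
Total hydrogens: 7.

7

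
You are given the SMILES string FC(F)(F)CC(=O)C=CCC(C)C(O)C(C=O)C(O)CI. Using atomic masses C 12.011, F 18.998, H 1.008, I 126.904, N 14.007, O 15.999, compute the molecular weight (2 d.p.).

422.18 g/mol

First, the molecular formula is C13H18F3IO4 (counting implicit H from valence).
  C: 13 × 12.011 = 156.143
  F: 3 × 18.998 = 56.994
  H: 18 × 1.008 = 18.144
  I: 1 × 126.904 = 126.904
  O: 4 × 15.999 = 63.996
Sum: 13×12.011 + 3×18.998 + 18×1.008 + 1×126.904 + 4×15.999 = 422.181 → 422.18 g/mol.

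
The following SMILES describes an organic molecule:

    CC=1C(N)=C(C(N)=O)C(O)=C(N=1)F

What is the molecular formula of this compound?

C7H8FN3O2

Walk through each heavy atom and fill implicit hydrogens from standard valence (C 4, N 3, O 2, S 2, halogen 1):
  atom 1: C, bond orders sum to 1 (valence 4) → 3 H
  atom 2: C, bond orders sum to 4 (valence 4) → 0 H
  atom 3: C, bond orders sum to 4 (valence 4) → 0 H
  atom 4: N, bond orders sum to 1 (valence 3) → 2 H
  atom 5: C, bond orders sum to 4 (valence 4) → 0 H
  atom 6: C, bond orders sum to 4 (valence 4) → 0 H
  atom 7: N, bond orders sum to 1 (valence 3) → 2 H
  atom 8: O, bond orders sum to 2 (valence 2) → 0 H
  atom 9: C, bond orders sum to 4 (valence 4) → 0 H
  atom 10: O, bond orders sum to 1 (valence 2) → 1 H
  atom 11: C, bond orders sum to 4 (valence 4) → 0 H
  atom 12: N, bond orders sum to 3 (valence 3) → 0 H
  atom 13: F (halogen, monovalent) → 0 H
Totals → C:7, H:8, F:1, N:3, O:2.
In Hill order: C7H8FN3O2.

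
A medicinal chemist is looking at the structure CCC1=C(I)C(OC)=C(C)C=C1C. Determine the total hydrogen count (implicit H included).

15

Walk through each heavy atom and fill implicit hydrogens from standard valence (C 4, N 3, O 2, S 2, halogen 1):
  atom 1: C, bond orders sum to 1 (valence 4) → 3 H
  atom 2: C, bond orders sum to 2 (valence 4) → 2 H
  atom 3: C, bond orders sum to 4 (valence 4) → 0 H
  atom 4: C, bond orders sum to 4 (valence 4) → 0 H
  atom 5: I (halogen, monovalent) → 0 H
  atom 6: C, bond orders sum to 4 (valence 4) → 0 H
  atom 7: O, bond orders sum to 2 (valence 2) → 0 H
  atom 8: C, bond orders sum to 1 (valence 4) → 3 H
  atom 9: C, bond orders sum to 4 (valence 4) → 0 H
  atom 10: C, bond orders sum to 1 (valence 4) → 3 H
  atom 11: C, bond orders sum to 3 (valence 4) → 1 H
  atom 12: C, bond orders sum to 4 (valence 4) → 0 H
  atom 13: C, bond orders sum to 1 (valence 4) → 3 H
Total hydrogens: 15.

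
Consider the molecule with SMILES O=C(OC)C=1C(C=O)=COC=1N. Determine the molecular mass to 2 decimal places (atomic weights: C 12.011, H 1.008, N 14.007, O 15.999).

169.14 g/mol

First, the molecular formula is C7H7NO4 (counting implicit H from valence).
  C: 7 × 12.011 = 84.077
  H: 7 × 1.008 = 7.056
  N: 1 × 14.007 = 14.007
  O: 4 × 15.999 = 63.996
Sum: 7×12.011 + 7×1.008 + 1×14.007 + 4×15.999 = 169.136 → 169.14 g/mol.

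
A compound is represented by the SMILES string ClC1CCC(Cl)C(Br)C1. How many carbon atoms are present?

Count every carbon token in the SMILES (each C, including those in ring-closure positions and inside branches).
Carbon count: 6.

6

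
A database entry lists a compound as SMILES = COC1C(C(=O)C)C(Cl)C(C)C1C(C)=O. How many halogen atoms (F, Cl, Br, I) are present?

Halogen atoms appear at heavy-atom position 9 (1×Cl).
Other groups present: 1 ether, 2 ketone.
Halogen count: 1.

1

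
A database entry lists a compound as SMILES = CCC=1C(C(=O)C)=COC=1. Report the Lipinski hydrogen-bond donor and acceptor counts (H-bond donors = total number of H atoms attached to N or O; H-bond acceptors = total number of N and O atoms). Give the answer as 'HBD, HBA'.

0, 2

Donors: find every N or O and count the H atoms it carries.
  atom 6 (O): bond orders sum to 2 → 0 H
  atom 9 (O): bond orders sum to 2 → 0 H
Lipinski HBD = 0.
Acceptors: N atoms = 0, O atoms = 2 → HBA = 2.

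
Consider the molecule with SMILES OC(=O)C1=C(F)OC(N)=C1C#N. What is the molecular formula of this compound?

C6H3FN2O3

Walk through each heavy atom and fill implicit hydrogens from standard valence (C 4, N 3, O 2, S 2, halogen 1):
  atom 1: O, bond orders sum to 1 (valence 2) → 1 H
  atom 2: C, bond orders sum to 4 (valence 4) → 0 H
  atom 3: O, bond orders sum to 2 (valence 2) → 0 H
  atom 4: C, bond orders sum to 4 (valence 4) → 0 H
  atom 5: C, bond orders sum to 4 (valence 4) → 0 H
  atom 6: F (halogen, monovalent) → 0 H
  atom 7: O, bond orders sum to 2 (valence 2) → 0 H
  atom 8: C, bond orders sum to 4 (valence 4) → 0 H
  atom 9: N, bond orders sum to 1 (valence 3) → 2 H
  atom 10: C, bond orders sum to 4 (valence 4) → 0 H
  atom 11: C, bond orders sum to 4 (valence 4) → 0 H
  atom 12: N, bond orders sum to 3 (valence 3) → 0 H
Totals → C:6, H:3, F:1, N:2, O:3.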